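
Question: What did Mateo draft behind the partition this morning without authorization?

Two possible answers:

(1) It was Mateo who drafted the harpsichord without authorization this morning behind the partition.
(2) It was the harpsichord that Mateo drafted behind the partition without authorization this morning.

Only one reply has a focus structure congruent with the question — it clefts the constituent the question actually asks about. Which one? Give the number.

The question word "what" targets the direct object.
Option (1) clefts "Mateo" — the subject (agent), not what was asked.
Option (2) clefts "the harpsichord" — that matches what the question asks about.
So the congruent reply is (2).

2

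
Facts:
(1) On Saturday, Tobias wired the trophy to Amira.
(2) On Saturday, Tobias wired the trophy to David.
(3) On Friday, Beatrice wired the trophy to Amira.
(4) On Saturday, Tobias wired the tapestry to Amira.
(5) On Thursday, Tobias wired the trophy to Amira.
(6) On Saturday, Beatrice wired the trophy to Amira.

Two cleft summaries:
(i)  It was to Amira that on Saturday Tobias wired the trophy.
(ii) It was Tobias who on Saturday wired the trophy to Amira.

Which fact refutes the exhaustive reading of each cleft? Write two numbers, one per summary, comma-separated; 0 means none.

2, 6

Summary (i) focuses "Amira" (the recipient); background Tobias as agent and the trophy as thing and on Saturday as setting. Fact (2) matches that background with recipient = David — refutes (i).
Summary (ii) focuses "Tobias" (the agent); background the trophy as thing and Amira as recipient and on Saturday as setting. Fact (6) matches that background with agent = Beatrice — refutes (ii).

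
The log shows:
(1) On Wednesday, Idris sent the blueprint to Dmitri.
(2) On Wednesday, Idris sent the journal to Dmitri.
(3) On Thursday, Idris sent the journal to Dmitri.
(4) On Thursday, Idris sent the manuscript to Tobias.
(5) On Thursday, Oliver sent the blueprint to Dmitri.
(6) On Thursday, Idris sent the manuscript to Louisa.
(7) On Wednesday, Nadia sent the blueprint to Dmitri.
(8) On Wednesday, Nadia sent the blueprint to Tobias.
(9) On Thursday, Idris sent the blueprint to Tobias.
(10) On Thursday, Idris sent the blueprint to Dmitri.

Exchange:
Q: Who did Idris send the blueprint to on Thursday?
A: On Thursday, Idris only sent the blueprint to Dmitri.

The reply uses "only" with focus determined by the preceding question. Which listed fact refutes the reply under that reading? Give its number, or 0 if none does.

9

Answering "Who did ... to ...?" puts focus on the recipient — here, "Dmitri".
"Only" then excludes alternative recipients while the background — agent = Idris, thing = the blueprint, setting = on Thursday — is held fixed.
Fact (9) shares the background with a different recipient (Tobias) — counterexample.
(Fact (1) would refute a reading with focus on the setting — but that is not what the question asks.)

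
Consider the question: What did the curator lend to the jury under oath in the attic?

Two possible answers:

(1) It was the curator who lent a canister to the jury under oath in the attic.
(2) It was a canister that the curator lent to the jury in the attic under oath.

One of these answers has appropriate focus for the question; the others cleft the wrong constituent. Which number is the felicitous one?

2

The question word "what" targets the direct object.
Option (1) clefts "the curator" — the subject (agent), not what was asked.
Option (2) clefts "a canister" — that matches what the question asks about.
So the congruent reply is (2).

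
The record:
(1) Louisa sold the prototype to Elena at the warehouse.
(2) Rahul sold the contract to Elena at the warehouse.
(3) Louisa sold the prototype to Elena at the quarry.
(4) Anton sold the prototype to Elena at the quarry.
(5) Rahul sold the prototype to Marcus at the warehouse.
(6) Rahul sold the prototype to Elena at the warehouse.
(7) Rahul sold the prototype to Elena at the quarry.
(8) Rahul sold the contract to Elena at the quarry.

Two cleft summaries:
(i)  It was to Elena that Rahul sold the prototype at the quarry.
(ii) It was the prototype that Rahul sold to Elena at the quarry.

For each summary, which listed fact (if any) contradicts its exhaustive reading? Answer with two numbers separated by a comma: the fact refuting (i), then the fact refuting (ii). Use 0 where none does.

0, 8

(i): focus "Elena". No fact shares agent = Rahul, thing = the prototype, setting = at the quarry with a different recipient. 0.
(ii): focus "the prototype". Looking for agent = Rahul, recipient = Elena, setting = at the quarry with some other thing — fact (8) has the contract there. Refuted.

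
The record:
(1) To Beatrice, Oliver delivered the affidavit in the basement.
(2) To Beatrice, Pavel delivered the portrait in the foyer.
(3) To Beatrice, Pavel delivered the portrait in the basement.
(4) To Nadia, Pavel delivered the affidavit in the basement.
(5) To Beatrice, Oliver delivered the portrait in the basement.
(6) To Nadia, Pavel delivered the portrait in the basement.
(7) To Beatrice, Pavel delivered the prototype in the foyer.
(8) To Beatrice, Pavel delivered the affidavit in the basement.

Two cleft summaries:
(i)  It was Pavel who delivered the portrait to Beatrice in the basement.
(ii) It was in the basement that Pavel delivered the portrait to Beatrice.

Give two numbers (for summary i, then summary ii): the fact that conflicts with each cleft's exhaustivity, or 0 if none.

(i): focus "Pavel". Looking for same thing, recipient, setting (the portrait / Beatrice / in the basement) with some other agent — fact (5) has Oliver there. Refuted.
(ii): focus "in the basement". Looking for same agent, thing, recipient (Pavel / the portrait / Beatrice) with some other setting — fact (2) has in the foyer there. Refuted.

5, 2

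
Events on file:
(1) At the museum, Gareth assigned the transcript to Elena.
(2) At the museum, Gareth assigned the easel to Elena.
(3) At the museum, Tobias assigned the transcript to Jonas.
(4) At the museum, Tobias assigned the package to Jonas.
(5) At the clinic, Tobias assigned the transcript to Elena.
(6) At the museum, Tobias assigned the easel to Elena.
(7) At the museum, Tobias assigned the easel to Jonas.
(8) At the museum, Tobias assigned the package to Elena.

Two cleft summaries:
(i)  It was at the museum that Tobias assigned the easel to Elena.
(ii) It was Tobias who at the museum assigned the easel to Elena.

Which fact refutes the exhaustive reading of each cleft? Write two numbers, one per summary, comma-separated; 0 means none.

(i): focus "at the museum". No fact shares agent = Tobias, thing = the easel, recipient = Elena with a different setting. 0.
(ii): focus "Tobias". Looking for thing = the easel, recipient = Elena, setting = at the museum with some other agent — fact (2) has Gareth there. Refuted.

0, 2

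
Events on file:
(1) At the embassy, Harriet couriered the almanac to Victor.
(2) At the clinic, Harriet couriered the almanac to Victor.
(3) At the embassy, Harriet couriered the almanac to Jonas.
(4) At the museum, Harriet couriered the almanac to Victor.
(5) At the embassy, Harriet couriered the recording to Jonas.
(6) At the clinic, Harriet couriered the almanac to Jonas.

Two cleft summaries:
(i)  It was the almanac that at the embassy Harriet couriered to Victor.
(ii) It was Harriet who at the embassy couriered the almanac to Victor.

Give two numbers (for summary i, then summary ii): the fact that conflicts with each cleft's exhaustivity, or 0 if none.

(i): focus "the almanac". No fact shares agent = Harriet, recipient = Victor, setting = at the embassy with a different thing. 0.
(ii): focus "Harriet". No fact shares thing = the almanac, recipient = Victor, setting = at the embassy with a different agent. 0.

0, 0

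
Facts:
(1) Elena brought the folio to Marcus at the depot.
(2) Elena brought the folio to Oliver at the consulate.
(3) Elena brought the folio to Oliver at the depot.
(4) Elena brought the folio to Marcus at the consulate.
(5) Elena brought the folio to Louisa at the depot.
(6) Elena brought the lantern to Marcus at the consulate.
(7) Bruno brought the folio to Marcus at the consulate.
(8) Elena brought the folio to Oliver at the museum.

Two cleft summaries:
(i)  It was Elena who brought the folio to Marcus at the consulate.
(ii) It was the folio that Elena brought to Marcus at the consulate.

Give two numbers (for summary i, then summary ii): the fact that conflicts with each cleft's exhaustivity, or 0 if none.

(i): focus "Elena". Looking for same thing, recipient, setting (the folio / Marcus / at the consulate) with some other agent — fact (7) has Bruno there. Refuted.
(ii): focus "the folio". Looking for same agent, recipient, setting (Elena / Marcus / at the consulate) with some other thing — fact (6) has the lantern there. Refuted.

7, 6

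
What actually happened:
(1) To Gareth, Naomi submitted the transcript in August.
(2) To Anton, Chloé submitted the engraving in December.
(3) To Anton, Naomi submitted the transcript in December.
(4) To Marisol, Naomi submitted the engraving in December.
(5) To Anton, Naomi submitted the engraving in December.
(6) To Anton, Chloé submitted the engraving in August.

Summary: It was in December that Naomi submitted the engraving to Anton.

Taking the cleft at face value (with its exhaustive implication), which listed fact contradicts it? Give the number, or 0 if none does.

The cleft puts "in December" in focus and presupposes the open proposition with same agent, thing, recipient (Naomi / the engraving / Anton).
Exhaustivity: in December is the only setting satisfying that background.
Every other fact differs from the presupposition on some backgrounded slot, so none challenges the exhaustivity.

0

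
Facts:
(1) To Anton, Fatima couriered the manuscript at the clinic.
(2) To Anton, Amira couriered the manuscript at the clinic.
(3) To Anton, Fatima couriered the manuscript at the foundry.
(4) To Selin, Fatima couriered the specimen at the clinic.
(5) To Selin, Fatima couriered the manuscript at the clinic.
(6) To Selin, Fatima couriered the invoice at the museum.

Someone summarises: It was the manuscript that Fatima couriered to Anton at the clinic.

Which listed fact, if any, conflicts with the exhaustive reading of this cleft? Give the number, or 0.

The cleft puts "the manuscript" in focus and presupposes the open proposition with Fatima as agent and Anton as recipient and at the clinic as setting.
Exhaustivity: the manuscript is the only thing satisfying that background.
Every other fact differs from the presupposition on some backgrounded slot, so none challenges the exhaustivity.

0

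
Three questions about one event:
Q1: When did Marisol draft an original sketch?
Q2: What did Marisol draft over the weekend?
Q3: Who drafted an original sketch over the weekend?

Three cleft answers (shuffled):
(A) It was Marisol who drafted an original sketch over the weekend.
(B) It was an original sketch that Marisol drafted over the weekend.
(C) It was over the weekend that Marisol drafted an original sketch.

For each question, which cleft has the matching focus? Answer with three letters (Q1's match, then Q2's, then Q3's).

Q1 asks about the time; cleft (C) focuses "over the weekend", which is the time — so Q1 → C.
Q2 asks about the direct object; cleft (B) focuses "an original sketch", which is the direct object — so Q2 → B.
Q3 asks about the subject (agent); cleft (A) focuses "Marisol", which is the subject (agent) — so Q3 → A.
Mapping: Q1→C, Q2→B, Q3→A.

CBA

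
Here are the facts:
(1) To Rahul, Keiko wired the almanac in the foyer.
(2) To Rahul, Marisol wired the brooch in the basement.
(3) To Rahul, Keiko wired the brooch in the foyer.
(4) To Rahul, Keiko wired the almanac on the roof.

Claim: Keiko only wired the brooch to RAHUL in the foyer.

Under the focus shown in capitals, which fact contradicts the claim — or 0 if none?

Focus (in capitals) is "Rahul" — the recipient. "Only" excludes alternative recipients while holding fixed same agent, thing, setting (Keiko / the brooch / in the foyer).
No fact matches same agent, thing, setting (Keiko / the brooch / in the foyer) with a different recipient — every other fact differs on at least one backgrounded slot. So no fact refutes it.

0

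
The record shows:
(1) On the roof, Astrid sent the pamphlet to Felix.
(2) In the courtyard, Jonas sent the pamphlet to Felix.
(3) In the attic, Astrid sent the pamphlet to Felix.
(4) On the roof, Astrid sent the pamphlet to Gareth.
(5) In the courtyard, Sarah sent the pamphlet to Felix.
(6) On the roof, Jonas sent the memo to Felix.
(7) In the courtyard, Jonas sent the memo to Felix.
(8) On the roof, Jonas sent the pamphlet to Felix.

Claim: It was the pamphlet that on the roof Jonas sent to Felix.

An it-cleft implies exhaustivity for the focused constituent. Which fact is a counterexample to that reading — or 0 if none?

The cleft puts "the pamphlet" in focus and presupposes the open proposition with Jonas as agent and Felix as recipient and on the roof as setting.
Exhaustivity: the pamphlet is the only thing satisfying that background.
But fact (6) also has Jonas as agent and Felix as recipient and on the roof as setting, with thing = the memo — so the exhaustive reading fails.

6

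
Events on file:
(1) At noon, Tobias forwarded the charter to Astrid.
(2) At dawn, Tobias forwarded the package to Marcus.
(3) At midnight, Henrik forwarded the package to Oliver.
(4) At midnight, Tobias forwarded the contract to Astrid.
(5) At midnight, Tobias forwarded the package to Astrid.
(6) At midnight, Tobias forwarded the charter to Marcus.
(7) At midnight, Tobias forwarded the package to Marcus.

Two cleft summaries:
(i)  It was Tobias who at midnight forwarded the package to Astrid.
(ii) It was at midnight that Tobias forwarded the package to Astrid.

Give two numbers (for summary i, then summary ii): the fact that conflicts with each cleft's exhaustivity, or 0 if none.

0, 0

(i): focus "Tobias". No fact shares the package as thing and Astrid as recipient and at midnight as setting with a different agent. 0.
(ii): focus "at midnight". No fact shares Tobias as agent and the package as thing and Astrid as recipient with a different setting. 0.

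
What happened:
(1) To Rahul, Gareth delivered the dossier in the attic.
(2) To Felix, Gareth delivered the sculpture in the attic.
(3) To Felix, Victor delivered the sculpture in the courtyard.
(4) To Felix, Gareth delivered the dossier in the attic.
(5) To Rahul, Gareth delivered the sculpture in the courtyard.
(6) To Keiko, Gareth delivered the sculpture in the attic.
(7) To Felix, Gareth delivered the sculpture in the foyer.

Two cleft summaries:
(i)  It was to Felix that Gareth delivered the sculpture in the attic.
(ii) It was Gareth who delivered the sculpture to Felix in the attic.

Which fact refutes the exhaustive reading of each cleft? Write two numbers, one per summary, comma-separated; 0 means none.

6, 0

(i): focus "Felix". Looking for Gareth as agent and the sculpture as thing and in the attic as setting with some other recipient — fact (6) has Keiko there. Refuted.
(ii): focus "Gareth". No fact shares the sculpture as thing and Felix as recipient and in the attic as setting with a different agent. 0.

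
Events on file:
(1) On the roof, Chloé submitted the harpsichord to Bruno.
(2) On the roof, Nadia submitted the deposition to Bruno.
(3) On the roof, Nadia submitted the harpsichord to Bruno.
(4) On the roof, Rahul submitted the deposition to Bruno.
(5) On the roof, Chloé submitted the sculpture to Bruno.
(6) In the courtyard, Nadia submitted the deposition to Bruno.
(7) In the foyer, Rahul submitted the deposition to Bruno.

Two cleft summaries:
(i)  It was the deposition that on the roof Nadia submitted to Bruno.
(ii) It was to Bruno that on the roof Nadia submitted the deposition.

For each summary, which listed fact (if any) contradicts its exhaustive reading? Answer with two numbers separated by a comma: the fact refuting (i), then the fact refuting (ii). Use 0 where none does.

3, 0

(i): focus "the deposition". Looking for agent = Nadia, recipient = Bruno, setting = on the roof with some other thing — fact (3) has the harpsichord there. Refuted.
(ii): focus "Bruno". No fact shares agent = Nadia, thing = the deposition, setting = on the roof with a different recipient. 0.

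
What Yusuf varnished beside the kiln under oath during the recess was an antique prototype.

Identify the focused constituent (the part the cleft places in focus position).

an antique prototype

In a pseudo-cleft "What ... was X", the post-copular constituent X is the focus.
Here the focus is "an antique prototype". The backgrounded (presupposed) material includes "Yusuf", "during the recess", "under oath" and "beside the kiln".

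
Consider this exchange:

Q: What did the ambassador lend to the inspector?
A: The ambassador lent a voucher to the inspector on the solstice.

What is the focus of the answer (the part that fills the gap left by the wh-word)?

a voucher

The wh-word "what" asks about the direct object.
In the answer, "the ambassador" and "to the inspector" are given — repeated from the question.
"on the solstice" is also new, but it specifies the time, which is not what the question asks about — so it is not the focus.
The constituent filling the direct object gap is "a voucher"; that is the focus.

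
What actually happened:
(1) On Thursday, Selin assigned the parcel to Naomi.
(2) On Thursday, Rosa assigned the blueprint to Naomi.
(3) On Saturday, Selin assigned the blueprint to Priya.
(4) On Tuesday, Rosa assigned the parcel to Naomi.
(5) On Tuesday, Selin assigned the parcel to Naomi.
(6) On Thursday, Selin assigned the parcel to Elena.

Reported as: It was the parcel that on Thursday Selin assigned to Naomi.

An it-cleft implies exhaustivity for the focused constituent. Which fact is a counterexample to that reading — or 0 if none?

0

Focus of the cleft: "the parcel" (the thing). Presupposed background: same agent, recipient, setting (Selin / Naomi / on Thursday).
The exhaustive reading says no other thing fits that background.
No listed fact matches the background with a different thing. Exhaustivity holds.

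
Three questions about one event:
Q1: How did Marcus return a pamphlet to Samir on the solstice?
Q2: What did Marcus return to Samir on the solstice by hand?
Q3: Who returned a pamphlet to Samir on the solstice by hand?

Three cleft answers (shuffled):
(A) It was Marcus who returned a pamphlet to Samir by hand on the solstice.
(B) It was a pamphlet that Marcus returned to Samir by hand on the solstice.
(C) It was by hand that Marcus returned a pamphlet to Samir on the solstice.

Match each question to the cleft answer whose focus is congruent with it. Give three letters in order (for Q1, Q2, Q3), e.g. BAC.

Q1 asks about the manner; cleft (C) focuses "by hand", which is the manner — so Q1 → C.
Q2 asks about the direct object; cleft (B) focuses "a pamphlet", which is the direct object — so Q2 → B.
Q3 asks about the subject (agent); cleft (A) focuses "Marcus", which is the subject (agent) — so Q3 → A.
Mapping: Q1→C, Q2→B, Q3→A.

CBA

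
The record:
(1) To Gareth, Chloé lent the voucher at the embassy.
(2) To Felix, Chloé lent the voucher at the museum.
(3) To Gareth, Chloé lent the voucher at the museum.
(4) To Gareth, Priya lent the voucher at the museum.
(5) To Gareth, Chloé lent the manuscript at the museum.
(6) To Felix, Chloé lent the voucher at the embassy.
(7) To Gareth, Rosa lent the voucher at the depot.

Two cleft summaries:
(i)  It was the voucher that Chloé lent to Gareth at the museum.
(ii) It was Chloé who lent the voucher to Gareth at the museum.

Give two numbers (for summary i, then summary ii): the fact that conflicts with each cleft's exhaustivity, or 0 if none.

5, 4

(i): focus "the voucher". Looking for Chloé as agent and Gareth as recipient and at the museum as setting with some other thing — fact (5) has the manuscript there. Refuted.
(ii): focus "Chloé". Looking for the voucher as thing and Gareth as recipient and at the museum as setting with some other agent — fact (4) has Priya there. Refuted.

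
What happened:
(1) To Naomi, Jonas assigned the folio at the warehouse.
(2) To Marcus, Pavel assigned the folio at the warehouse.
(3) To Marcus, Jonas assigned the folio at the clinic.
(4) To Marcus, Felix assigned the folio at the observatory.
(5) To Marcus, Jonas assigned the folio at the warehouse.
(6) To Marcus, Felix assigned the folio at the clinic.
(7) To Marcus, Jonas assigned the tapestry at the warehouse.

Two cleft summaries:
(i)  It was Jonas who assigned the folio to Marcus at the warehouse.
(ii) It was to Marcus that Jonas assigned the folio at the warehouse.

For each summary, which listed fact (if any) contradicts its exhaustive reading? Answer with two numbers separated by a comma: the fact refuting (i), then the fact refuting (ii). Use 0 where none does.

2, 1

(i): focus "Jonas". Looking for thing = the folio, recipient = Marcus, setting = at the warehouse with some other agent — fact (2) has Pavel there. Refuted.
(ii): focus "Marcus". Looking for agent = Jonas, thing = the folio, setting = at the warehouse with some other recipient — fact (1) has Naomi there. Refuted.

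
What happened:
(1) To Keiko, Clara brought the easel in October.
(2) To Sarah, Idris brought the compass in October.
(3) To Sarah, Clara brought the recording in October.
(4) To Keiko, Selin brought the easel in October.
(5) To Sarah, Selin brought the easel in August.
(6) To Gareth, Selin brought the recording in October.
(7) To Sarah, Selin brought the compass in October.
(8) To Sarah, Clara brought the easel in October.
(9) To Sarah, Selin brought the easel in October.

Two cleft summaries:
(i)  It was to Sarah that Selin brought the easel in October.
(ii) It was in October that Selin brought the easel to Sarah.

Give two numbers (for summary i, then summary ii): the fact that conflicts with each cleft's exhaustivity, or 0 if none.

Summary (i) focuses "Sarah" (the recipient); background Selin as agent and the easel as thing and in October as setting. Fact (4) matches that background with recipient = Keiko — refutes (i).
Summary (ii) focuses "in October" (the setting); background Selin as agent and the easel as thing and Sarah as recipient. Fact (5) matches that background with setting = in August — refutes (ii).

4, 5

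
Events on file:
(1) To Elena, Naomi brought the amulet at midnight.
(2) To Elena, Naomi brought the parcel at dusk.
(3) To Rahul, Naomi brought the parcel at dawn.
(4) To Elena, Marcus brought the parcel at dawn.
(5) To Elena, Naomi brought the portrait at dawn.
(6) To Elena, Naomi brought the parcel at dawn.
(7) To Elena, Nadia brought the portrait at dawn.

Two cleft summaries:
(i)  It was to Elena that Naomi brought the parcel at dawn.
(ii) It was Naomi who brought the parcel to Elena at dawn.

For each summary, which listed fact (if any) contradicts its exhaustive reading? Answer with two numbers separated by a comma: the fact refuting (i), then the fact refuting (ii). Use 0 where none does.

3, 4

(i): focus "Elena". Looking for Naomi as agent and the parcel as thing and at dawn as setting with some other recipient — fact (3) has Rahul there. Refuted.
(ii): focus "Naomi". Looking for the parcel as thing and Elena as recipient and at dawn as setting with some other agent — fact (4) has Marcus there. Refuted.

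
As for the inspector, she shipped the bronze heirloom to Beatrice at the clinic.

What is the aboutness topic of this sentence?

the inspector

The construction explicitly marks "the inspector" as what the sentence is about — the topic.
The remainder of the clause is the comment (what is said about the topic).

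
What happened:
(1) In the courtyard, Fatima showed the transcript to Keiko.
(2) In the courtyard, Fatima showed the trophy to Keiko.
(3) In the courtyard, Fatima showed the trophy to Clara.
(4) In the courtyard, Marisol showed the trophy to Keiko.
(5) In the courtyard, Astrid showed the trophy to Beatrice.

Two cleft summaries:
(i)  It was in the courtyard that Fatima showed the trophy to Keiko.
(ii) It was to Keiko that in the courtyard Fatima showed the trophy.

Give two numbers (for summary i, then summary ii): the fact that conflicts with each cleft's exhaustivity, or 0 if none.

(i): focus "in the courtyard". No fact shares agent = Fatima, thing = the trophy, recipient = Keiko with a different setting. 0.
(ii): focus "Keiko". Looking for agent = Fatima, thing = the trophy, setting = in the courtyard with some other recipient — fact (3) has Clara there. Refuted.

0, 3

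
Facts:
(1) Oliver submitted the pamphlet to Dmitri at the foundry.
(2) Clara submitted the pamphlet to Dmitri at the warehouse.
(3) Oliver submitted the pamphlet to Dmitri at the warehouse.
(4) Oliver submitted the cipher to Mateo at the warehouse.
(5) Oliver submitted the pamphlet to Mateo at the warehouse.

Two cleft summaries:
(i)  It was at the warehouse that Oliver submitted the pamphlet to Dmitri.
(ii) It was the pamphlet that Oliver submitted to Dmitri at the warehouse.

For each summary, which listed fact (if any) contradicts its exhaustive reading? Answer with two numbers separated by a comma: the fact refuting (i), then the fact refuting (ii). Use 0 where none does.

1, 0

(i): focus "at the warehouse". Looking for same agent, thing, recipient (Oliver / the pamphlet / Dmitri) with some other setting — fact (1) has at the foundry there. Refuted.
(ii): focus "the pamphlet". No fact shares same agent, recipient, setting (Oliver / Dmitri / at the warehouse) with a different thing. 0.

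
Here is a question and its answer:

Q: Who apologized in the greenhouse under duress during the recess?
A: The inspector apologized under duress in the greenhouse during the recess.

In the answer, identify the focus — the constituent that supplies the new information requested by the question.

the inspector

The wh-word "who" asks about the subject (agent).
In the answer, "during the recess", "in the greenhouse" and "under duress" are given — repeated from the question.
The constituent filling the subject (agent) gap is "the inspector"; that is the focus and would carry nuclear stress.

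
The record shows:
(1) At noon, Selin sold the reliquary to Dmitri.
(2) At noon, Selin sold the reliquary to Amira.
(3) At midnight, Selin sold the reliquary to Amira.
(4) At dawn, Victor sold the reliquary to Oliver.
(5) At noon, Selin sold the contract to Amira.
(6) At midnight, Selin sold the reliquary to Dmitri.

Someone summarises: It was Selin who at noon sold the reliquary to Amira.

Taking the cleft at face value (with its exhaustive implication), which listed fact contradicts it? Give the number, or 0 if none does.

0

The cleft puts "Selin" in focus and presupposes the open proposition with the reliquary as thing and Amira as recipient and at noon as setting.
The exhaustive reading says no other agent fits that background.
No listed fact matches the background with a different agent. Exhaustivity holds.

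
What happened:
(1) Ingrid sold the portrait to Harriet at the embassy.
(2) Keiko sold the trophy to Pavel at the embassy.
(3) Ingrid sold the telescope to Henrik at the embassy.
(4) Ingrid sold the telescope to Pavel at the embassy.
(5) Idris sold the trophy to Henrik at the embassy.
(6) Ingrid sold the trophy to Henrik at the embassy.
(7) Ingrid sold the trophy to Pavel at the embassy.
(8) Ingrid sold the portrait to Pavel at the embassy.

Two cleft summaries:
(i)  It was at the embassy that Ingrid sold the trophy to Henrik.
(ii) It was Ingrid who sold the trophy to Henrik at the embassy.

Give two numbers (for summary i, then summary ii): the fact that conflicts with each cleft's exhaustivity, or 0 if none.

Summary (i) focuses "at the embassy" (the setting); background Ingrid as agent and the trophy as thing and Henrik as recipient. No fact matches that background with a different setting, so 0.
Summary (ii) focuses "Ingrid" (the agent); background the trophy as thing and Henrik as recipient and at the embassy as setting. Fact (5) matches that background with agent = Idris — refutes (ii).

0, 5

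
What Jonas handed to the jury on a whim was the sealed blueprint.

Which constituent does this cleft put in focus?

In a pseudo-cleft "What ... was X", the post-copular constituent X is the focus.
Here the focus is "the sealed blueprint". The backgrounded (presupposed) material includes "Jonas", "to the jury" and "on a whim".

the sealed blueprint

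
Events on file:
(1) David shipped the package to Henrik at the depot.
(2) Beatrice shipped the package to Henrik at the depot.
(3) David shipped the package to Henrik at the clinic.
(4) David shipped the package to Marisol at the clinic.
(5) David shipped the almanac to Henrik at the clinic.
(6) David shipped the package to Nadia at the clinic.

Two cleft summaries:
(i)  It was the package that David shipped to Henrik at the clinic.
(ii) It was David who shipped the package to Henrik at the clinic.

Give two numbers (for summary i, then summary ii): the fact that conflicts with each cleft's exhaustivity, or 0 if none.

5, 0

Summary (i) focuses "the package" (the thing); background same agent, recipient, setting (David / Henrik / at the clinic). Fact (5) matches that background with thing = the almanac — refutes (i).
Summary (ii) focuses "David" (the agent); background same thing, recipient, setting (the package / Henrik / at the clinic). No fact matches that background with a different agent, so 0.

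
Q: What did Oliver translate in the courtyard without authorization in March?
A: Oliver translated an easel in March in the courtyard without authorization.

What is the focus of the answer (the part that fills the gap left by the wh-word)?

The wh-word "what" asks about the direct object.
In the answer, "Oliver", "without authorization", "in the courtyard" and "in March" are given — repeated from the question.
The constituent filling the direct object gap is "an easel"; that is the focus and would carry nuclear stress.

an easel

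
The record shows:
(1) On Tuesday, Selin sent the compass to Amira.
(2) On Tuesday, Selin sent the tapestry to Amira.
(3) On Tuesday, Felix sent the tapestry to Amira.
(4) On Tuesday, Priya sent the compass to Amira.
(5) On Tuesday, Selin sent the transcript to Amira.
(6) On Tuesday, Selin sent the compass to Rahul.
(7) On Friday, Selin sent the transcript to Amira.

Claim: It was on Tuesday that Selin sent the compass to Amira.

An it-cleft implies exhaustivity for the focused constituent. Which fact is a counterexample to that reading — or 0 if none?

0

The cleft puts "on Tuesday" in focus and presupposes the open proposition with Selin as agent and the compass as thing and Amira as recipient.
The exhaustive reading says no other setting fits that background.
Every other fact differs from the presupposition on some backgrounded slot, so none challenges the exhaustivity.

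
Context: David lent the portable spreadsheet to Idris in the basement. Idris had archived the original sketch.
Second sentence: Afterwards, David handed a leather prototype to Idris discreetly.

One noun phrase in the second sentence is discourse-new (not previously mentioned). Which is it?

a leather prototype

"David" and "Idris" in the second sentence are given — already mentioned in the context.
"a leather prototype" has no antecedent in the context; it is discourse-new (the indefinite article also signals a new referent).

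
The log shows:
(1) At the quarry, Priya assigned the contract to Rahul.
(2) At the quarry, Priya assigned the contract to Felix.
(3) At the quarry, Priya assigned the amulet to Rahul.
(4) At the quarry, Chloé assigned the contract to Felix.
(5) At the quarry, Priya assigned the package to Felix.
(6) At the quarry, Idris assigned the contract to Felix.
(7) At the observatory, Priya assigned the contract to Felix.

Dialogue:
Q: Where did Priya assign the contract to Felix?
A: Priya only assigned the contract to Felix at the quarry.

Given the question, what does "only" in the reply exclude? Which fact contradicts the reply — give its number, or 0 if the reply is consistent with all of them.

The question "Where did ...?" targets the setting, so in the reply the focus falls on "at the quarry".
So "only" ranges over settings; the rest (Priya as agent and the contract as thing and Felix as recipient) is presupposed.
Fact (7) shares the background with a different setting (at the observatory) — counterexample.
(Fact (5) would refute a reading with focus on the thing — but that is not what the question asks.)

7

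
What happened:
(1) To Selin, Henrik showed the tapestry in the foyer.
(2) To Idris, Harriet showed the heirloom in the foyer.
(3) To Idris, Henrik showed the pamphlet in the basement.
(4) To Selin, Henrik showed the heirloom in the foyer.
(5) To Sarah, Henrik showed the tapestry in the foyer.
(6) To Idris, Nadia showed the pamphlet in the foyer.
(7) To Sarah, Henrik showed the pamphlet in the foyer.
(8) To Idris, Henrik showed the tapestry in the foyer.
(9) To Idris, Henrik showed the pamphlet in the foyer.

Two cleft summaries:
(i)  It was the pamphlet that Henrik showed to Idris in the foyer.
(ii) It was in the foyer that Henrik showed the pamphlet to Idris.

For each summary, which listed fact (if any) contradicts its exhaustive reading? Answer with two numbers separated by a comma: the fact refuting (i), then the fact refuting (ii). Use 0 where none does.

8, 3

(i): focus "the pamphlet". Looking for Henrik as agent and Idris as recipient and in the foyer as setting with some other thing — fact (8) has the tapestry there. Refuted.
(ii): focus "in the foyer". Looking for Henrik as agent and the pamphlet as thing and Idris as recipient with some other setting — fact (3) has in the basement there. Refuted.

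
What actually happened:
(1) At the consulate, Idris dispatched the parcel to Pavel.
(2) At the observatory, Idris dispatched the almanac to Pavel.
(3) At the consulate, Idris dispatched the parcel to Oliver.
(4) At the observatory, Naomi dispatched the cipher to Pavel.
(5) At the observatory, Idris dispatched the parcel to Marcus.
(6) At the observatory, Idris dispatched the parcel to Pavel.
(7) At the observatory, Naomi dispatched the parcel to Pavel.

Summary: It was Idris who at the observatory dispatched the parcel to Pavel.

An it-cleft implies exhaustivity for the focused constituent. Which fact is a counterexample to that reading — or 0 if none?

The cleft puts "Idris" in focus and presupposes the open proposition with thing = the parcel, recipient = Pavel, setting = at the observatory.
The exhaustive reading says no other agent fits that background.
Fact (7) shares the background but with agent = Naomi; exhaustivity is violated.

7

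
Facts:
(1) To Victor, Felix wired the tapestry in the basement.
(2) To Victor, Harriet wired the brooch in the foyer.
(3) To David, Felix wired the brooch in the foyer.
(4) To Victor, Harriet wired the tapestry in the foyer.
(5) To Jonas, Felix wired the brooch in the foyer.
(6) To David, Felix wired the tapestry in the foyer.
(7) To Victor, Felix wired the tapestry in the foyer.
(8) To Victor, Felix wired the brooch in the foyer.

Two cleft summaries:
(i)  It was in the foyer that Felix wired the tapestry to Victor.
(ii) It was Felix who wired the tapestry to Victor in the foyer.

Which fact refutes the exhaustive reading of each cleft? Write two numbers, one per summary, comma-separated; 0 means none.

1, 4

(i): focus "in the foyer". Looking for same agent, thing, recipient (Felix / the tapestry / Victor) with some other setting — fact (1) has in the basement there. Refuted.
(ii): focus "Felix". Looking for same thing, recipient, setting (the tapestry / Victor / in the foyer) with some other agent — fact (4) has Harriet there. Refuted.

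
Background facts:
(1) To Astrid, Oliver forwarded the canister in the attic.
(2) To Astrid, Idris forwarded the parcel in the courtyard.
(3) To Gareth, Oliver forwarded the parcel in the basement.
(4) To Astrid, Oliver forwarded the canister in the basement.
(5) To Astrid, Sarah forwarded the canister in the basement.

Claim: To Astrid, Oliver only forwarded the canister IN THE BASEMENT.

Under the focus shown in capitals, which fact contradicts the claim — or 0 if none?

1

Focus (in capitals) is "in the basement" — the setting. "Only" excludes alternative settings while holding fixed Oliver as agent and the canister as thing and Astrid as recipient.
Fact (1) matches on Oliver as agent and the canister as thing and Astrid as recipient, but has setting = in the attic instead. That refutes the claim.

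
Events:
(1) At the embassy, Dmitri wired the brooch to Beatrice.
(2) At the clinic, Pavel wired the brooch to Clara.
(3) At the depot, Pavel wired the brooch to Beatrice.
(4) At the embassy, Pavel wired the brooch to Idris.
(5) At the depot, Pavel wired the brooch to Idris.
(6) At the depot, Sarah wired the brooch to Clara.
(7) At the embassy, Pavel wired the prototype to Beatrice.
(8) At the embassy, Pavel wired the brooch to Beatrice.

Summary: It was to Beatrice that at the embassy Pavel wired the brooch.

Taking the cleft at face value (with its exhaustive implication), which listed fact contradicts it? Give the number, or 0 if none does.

Focus of the cleft: "Beatrice" (the recipient). Presupposed background: agent = Pavel, thing = the brooch, setting = at the embassy.
The exhaustive reading says no other recipient fits that background.
Fact (4) shares the background but with recipient = Idris; exhaustivity is violated.

4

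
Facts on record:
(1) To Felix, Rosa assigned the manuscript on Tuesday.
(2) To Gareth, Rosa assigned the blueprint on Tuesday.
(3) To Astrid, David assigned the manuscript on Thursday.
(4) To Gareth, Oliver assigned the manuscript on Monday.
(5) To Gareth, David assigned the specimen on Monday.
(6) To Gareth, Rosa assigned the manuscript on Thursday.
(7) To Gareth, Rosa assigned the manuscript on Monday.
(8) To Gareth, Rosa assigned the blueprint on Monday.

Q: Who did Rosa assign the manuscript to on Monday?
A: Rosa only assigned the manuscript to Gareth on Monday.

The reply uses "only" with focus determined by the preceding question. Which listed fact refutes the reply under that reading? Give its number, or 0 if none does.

0

Answering "Who did ... to ...?" puts focus on the recipient — here, "Gareth".
"Only" then excludes alternative recipients while the background — Rosa as agent and the manuscript as thing and on Monday as setting — is held fixed.
No listed fact shares that background with another recipient. Nothing contradicts the reply.
(Fact (8) would refute a reading with focus on the thing — but that is not what the question asks.)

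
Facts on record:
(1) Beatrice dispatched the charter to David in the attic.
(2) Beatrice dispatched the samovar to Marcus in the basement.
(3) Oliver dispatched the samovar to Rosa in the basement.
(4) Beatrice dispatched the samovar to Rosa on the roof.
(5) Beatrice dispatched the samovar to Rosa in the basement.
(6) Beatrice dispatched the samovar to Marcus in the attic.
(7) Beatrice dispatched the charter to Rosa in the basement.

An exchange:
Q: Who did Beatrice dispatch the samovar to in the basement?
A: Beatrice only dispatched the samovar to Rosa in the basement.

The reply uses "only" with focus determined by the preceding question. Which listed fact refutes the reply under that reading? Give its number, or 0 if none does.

The question "Who did ... to ...?" targets the recipient, so in the reply the focus falls on "Rosa".
"Only" then excludes alternative recipients while the background — same agent, thing, setting (Beatrice / the samovar / in the basement) — is held fixed.
Fact (2) shares the background with a different recipient (Marcus) — counterexample.
(Fact (4) would refute a reading with focus on the setting — but that is not what the question asks.)

2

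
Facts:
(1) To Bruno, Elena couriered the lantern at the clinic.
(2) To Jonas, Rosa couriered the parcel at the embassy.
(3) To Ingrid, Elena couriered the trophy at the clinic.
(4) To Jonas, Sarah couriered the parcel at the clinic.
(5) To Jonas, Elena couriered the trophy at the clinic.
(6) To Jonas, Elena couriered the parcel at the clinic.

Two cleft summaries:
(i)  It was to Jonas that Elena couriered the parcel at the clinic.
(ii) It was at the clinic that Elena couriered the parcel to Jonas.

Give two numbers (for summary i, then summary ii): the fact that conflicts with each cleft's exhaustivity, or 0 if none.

Summary (i) focuses "Jonas" (the recipient); background same agent, thing, setting (Elena / the parcel / at the clinic). No fact matches that background with a different recipient, so 0.
Summary (ii) focuses "at the clinic" (the setting); background same agent, thing, recipient (Elena / the parcel / Jonas). No fact matches that background with a different setting, so 0.

0, 0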